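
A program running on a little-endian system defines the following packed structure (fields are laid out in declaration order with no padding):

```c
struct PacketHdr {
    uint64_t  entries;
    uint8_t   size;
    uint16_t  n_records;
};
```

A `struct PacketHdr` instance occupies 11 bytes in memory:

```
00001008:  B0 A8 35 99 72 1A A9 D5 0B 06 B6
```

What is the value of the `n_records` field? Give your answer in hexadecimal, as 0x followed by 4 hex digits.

0xB606

`n_records` follows `entries` (8 B), `size` (1 B), so it starts at offset 8 + 1 = 9 and occupies 2 bytes.
Bytes at offsets 9..10: 06 B6.
Little-endian stores the least-significant byte at the lowest address.
Reassemble most-significant byte first: B6 06 → 0xB606.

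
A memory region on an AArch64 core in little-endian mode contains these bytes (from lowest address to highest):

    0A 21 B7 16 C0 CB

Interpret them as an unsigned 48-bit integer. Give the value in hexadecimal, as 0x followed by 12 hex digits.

Little-endian stores the least-significant byte at the lowest address.
Reassemble most-significant byte first: CB C0 16 B7 21 0A → 0xCBC016B7210A.

0xCBC016B7210A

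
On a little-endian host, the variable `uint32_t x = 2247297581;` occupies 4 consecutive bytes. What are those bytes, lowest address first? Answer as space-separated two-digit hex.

2247297581 in hexadecimal, padded to 32 bits, is 0x85F30A2D.
Split into bytes (most-significant first): 85 F3 0A 2D.
In little-endian order the low byte comes first in memory.
So at ascending addresses the bytes are 2D 0A F3 85.

2D 0A F3 85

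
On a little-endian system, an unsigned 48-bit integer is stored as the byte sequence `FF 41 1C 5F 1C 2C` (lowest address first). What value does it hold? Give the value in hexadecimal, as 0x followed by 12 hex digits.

Little-endian: lowest address holds the least-significant byte.
Reassemble most-significant byte first: 2C 1C 5F 1C 41 FF → 0x2C1C5F1C41FF.

0x2C1C5F1C41FF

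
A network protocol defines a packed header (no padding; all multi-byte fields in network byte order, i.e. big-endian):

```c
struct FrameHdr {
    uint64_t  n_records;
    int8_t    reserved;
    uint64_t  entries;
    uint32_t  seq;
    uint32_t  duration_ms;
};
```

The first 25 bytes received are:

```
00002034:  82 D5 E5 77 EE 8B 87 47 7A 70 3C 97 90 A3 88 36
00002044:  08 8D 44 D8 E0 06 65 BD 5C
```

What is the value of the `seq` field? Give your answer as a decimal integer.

`seq` follows `n_records` (8 B), `reserved` (1 B), `entries` (8 B), so it starts at offset 8 + 1 + 8 = 17 and occupies 4 bytes.
Bytes at offsets 17..20: 8D 44 D8 E0.
Big-endian stores the most-significant byte at the lowest address.
The bytes are already most-significant first: 0x8D44D8E0.
0x8D44D8E0 = 2370099424.

2370099424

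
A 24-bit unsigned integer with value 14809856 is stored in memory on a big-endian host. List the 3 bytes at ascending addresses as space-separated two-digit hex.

14809856 in hexadecimal, padded to 24 bits, is 0xE1FB00.
Split into bytes (most-significant first): E1 FB 00.
Big-endian stores the most-significant byte at the lowest address.
So the memory order matches the most-significant-first order: E1 FB 00.

E1 FB 00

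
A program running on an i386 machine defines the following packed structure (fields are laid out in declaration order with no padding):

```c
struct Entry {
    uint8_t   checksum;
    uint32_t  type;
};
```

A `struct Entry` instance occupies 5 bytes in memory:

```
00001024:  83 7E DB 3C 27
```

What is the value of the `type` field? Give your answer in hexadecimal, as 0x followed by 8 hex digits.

`type` follows `checksum` (1 byte), so it starts at byte offset 1 and occupies 4 bytes.
Bytes at offsets 1..4: 7E DB 3C 27.
In little-endian order the low byte comes first in memory.
Reassemble most-significant byte first: 27 3C DB 7E → 0x273CDB7E.

0x273CDB7E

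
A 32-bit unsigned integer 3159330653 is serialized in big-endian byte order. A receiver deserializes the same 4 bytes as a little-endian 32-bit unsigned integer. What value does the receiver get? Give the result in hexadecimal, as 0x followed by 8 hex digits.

0x5D8F4FBC

3159330653 in 32-bit hexadecimal is 0xBC4F8F5D.
Stored big-endian, the bytes at ascending addresses are BC 4F 8F 5D.
Read back as little-endian, the first byte is least significant, giving 0x5D8F4FBC.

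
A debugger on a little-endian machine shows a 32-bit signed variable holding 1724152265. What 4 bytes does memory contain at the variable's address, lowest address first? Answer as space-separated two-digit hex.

C9 79 C4 66

1724152265 in hexadecimal, padded to 32 bits, is 0x66C479C9.
Split into bytes (most-significant first): 66 C4 79 C9.
Little-endian: lowest address holds the least-significant byte.
So at ascending addresses the bytes are C9 79 C4 66.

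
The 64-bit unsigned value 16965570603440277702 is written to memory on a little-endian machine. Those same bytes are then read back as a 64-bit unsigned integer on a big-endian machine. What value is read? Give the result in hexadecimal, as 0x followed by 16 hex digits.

0xC608DE8D93D071EB

16965570603440277702 in 64-bit hexadecimal is 0xEB71D0938DDE08C6.
Stored little-endian, the bytes at ascending addresses are C6 08 DE 8D 93 D0 71 EB.
Read back as big-endian, the last byte is least significant, giving 0xC608DE8D93D071EB.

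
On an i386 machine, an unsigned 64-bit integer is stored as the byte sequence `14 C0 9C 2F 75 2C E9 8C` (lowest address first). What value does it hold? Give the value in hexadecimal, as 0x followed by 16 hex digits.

Little-endian: lowest address holds the least-significant byte.
Reassemble most-significant byte first: 8C E9 2C 75 2F 9C C0 14 → 0x8CE92C752F9CC014.

0x8CE92C752F9CC014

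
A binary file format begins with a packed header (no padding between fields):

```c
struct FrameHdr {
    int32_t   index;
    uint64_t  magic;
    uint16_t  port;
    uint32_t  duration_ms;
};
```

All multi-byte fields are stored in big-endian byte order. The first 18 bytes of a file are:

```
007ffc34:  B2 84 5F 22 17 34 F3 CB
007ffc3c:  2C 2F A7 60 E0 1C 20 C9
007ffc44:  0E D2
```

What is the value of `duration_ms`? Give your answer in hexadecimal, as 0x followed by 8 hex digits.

0x20C90ED2

`duration_ms` follows `index` (4 B), `magic` (8 B), `port` (2 B), so it starts at offset 4 + 8 + 2 = 14 and occupies 4 bytes.
Bytes at offsets 14..17: 20 C9 0E D2.
Big-endian: lowest address holds the most-significant byte.
The bytes are already most-significant first: 0x20C90ED2.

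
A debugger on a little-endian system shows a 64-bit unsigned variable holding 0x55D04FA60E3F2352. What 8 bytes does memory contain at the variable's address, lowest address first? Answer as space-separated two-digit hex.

52 23 3F 0E A6 4F D0 55

Split into bytes (most-significant first): 55 D0 4F A6 0E 3F 23 52.
Little-endian stores the least-significant byte at the lowest address.
So at ascending addresses the bytes are 52 23 3F 0E A6 4F D0 55.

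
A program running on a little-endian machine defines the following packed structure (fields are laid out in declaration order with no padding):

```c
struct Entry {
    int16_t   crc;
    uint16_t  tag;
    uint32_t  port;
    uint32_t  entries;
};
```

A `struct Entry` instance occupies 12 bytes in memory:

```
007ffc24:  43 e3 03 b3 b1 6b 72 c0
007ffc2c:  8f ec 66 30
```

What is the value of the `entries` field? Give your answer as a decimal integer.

812051599

`entries` follows `crc` (2 B), `tag` (2 B), `port` (4 B), so it starts at offset 2 + 2 + 4 = 8 and occupies 4 bytes.
Bytes at offsets 8..11: 8F EC 66 30.
In little-endian order the low byte comes first in memory.
Reassemble most-significant byte first: 30 66 EC 8F → 0x3066EC8F.
0x3066EC8F = 812051599.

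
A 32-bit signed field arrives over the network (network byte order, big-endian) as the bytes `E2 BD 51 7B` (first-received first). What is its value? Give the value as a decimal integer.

-490909317

In big-endian order the high byte comes first in memory.
The bytes are already most-significant first: 0xE2BD517B.
Top bit is set, so as a signed 32-bit value this is 0xE2BD517B − 2^32 = -490909317.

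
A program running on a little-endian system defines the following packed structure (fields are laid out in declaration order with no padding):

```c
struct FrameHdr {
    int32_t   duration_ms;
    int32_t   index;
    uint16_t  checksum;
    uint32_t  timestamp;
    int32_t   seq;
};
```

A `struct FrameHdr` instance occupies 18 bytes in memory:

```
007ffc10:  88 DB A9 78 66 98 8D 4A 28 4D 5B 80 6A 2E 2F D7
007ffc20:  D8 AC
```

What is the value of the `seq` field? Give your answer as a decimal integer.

-1395075281

`seq` follows `duration_ms` (4 B), `index` (4 B), `checksum` (2 B), `timestamp` (4 B), so it starts at offset 4 + 4 + 2 + 4 = 14 and occupies 4 bytes.
Bytes at offsets 14..17: 2F D7 D8 AC.
Little-endian stores the least-significant byte at the lowest address.
Reassemble most-significant byte first: AC D8 D7 2F → 0xACD8D72F.
Top bit is set, so as a signed 32-bit value this is 0xACD8D72F − 2^32 = -1395075281.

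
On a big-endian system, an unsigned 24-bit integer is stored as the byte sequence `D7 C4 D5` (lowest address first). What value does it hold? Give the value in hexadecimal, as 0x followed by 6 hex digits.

0xD7C4D5

Big-endian: lowest address holds the most-significant byte.
The bytes are already most-significant first: 0xD7C4D5.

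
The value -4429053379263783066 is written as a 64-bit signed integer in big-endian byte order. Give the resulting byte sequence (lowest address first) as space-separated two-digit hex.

Two's complement of -4429053379263783066 in 64 bits: 4429053379263783066 = 0x3D7728951242E09A; invert → 0xC288D76AEDBD1F65; add 1 → 0xC288D76AEDBD1F66.
Split into bytes (most-significant first): C2 88 D7 6A ED BD 1F 66.
In big-endian order the high byte comes first in memory.
So the memory order matches the most-significant-first order: C2 88 D7 6A ED BD 1F 66.

C2 88 D7 6A ED BD 1F 66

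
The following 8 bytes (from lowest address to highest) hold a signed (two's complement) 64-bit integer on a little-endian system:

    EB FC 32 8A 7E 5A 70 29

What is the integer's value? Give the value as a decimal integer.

2985986052477615339

Little-endian: lowest address holds the least-significant byte.
Reassemble most-significant byte first: 29 70 5A 7E 8A 32 FC EB → 0x29705A7E8A32FCEB.
0x29705A7E8A32FCEB = 2985986052477615339.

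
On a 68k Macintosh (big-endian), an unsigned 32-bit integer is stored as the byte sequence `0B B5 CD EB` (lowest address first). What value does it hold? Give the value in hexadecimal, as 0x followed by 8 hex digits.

In big-endian order the high byte comes first in memory.
The bytes are already most-significant first: 0x0BB5CDEB.

0x0BB5CDEB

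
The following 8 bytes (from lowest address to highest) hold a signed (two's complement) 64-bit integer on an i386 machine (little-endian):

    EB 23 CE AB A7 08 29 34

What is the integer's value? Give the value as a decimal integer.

Little-endian: lowest address holds the least-significant byte.
Reassemble most-significant byte first: 34 29 08 A7 AB CE 23 EB → 0x342908A7ABCE23EB.
0x342908A7ABCE23EB = 3758544880252363755.

3758544880252363755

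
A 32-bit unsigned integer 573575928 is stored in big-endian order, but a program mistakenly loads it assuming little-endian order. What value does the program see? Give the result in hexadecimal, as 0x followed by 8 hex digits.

573575928 in 32-bit hexadecimal is 0x223012F8.
Stored big-endian, the bytes at ascending addresses are 22 30 12 F8.
Read back as little-endian, the first byte is least significant, giving 0xF8123022.

0xF8123022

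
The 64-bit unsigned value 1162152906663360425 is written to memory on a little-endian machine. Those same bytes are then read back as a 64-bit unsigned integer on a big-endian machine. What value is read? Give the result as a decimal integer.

1162152906663360425 in 64-bit hexadecimal is 0x1020CBE9485B77A9.
Stored little-endian, the bytes at ascending addresses are A9 77 5B 48 E9 CB 20 10.
Read back as big-endian, the last byte is least significant, giving 0xA9775B48E9CB2010.
0xA9775B48E9CB2010 = 12211329283356565520.

12211329283356565520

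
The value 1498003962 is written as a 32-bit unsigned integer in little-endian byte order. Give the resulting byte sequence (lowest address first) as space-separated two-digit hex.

FA B9 49 59

1498003962 in hexadecimal, padded to 32 bits, is 0x5949B9FA.
Split into bytes (most-significant first): 59 49 B9 FA.
Little-endian: lowest address holds the least-significant byte.
So at ascending addresses the bytes are FA B9 49 59.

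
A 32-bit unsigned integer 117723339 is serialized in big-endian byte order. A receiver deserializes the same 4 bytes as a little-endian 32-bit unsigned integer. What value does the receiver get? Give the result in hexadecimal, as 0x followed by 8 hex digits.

117723339 in 32-bit hexadecimal is 0x070450CB.
Stored big-endian, the bytes at ascending addresses are 07 04 50 CB.
Read back as little-endian, the first byte is least significant, giving 0xCB500407.

0xCB500407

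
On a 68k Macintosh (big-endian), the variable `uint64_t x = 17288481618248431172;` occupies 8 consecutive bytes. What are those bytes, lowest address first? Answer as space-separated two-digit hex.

17288481618248431172 in hexadecimal, padded to 64 bits, is 0xEFED066EF9917644.
Split into bytes (most-significant first): EF ED 06 6E F9 91 76 44.
Big-endian stores the most-significant byte at the lowest address.
So the memory order matches the most-significant-first order: EF ED 06 6E F9 91 76 44.

EF ED 06 6E F9 91 76 44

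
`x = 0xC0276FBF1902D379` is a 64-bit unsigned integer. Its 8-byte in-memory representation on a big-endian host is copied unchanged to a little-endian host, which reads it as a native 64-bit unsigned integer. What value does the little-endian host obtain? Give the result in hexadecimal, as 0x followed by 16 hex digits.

Stored big-endian, the bytes at ascending addresses are C0 27 6F BF 19 02 D3 79.
Read back as little-endian, the first byte is least significant, giving 0x79D30219BF6F27C0.

0x79D30219BF6F27C0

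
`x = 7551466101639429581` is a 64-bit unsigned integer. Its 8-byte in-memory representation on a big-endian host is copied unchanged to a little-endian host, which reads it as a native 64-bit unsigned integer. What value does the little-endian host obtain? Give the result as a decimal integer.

7551466101639429581 in 64-bit hexadecimal is 0x68CC3268F99F3DCD.
Stored big-endian, the bytes at ascending addresses are 68 CC 32 68 F9 9F 3D CD.
Read back as little-endian, the first byte is least significant, giving 0xCD3D9FF96832CC68.
0xCD3D9FF96832CC68 = 14789152644898409576.

14789152644898409576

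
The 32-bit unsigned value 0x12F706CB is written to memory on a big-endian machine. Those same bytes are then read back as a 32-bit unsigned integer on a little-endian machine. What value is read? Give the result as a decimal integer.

Stored big-endian, the bytes at ascending addresses are 12 F7 06 CB.
Read back as little-endian, the first byte is least significant, giving 0xCB06F712.
0xCB06F712 = 3406231314.

3406231314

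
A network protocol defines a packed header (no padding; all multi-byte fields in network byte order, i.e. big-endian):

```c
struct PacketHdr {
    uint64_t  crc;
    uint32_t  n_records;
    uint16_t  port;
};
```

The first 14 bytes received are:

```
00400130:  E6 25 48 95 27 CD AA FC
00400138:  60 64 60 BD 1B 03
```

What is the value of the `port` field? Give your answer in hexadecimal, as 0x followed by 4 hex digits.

`port` follows `crc` (8 B), `n_records` (4 B), so it starts at offset 8 + 4 = 12 and occupies 2 bytes.
Bytes at offsets 12..13: 1B 03.
In big-endian order the high byte comes first in memory.
The bytes are already most-significant first: 0x1B03.

0x1B03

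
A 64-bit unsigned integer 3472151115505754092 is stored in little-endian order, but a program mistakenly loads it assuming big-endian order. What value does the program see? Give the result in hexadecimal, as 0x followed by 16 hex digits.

0xEC5F32160B8F2F30

3472151115505754092 in 64-bit hexadecimal is 0x302F8F0B16325FEC.
Stored little-endian, the bytes at ascending addresses are EC 5F 32 16 0B 8F 2F 30.
Read back as big-endian, the last byte is least significant, giving 0xEC5F32160B8F2F30.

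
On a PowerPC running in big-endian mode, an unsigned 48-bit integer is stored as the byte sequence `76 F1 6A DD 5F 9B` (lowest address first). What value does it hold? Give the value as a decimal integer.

Big-endian: lowest address holds the most-significant byte.
The bytes are already most-significant first: 0x76F16ADD5F9B.
0x76F16ADD5F9B = 130779252088731.

130779252088731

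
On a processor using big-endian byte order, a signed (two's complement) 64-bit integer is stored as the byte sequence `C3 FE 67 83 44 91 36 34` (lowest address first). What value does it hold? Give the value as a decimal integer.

-4323904778740353484

Big-endian stores the most-significant byte at the lowest address.
The bytes are already most-significant first: 0xC3FE678344913634.
Top bit is set, so as a signed 64-bit value this is 0xC3FE678344913634 − 2^64 = -4323904778740353484.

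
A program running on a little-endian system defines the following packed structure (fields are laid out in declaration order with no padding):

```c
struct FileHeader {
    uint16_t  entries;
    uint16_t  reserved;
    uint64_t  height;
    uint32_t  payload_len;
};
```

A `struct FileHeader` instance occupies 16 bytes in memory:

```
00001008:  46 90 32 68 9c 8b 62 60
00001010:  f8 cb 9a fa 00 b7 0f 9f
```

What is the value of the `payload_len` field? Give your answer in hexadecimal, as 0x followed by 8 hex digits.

`payload_len` follows `entries` (2 B), `reserved` (2 B), `height` (8 B), so it starts at offset 2 + 2 + 8 = 12 and occupies 4 bytes.
Bytes at offsets 12..15: 00 B7 0F 9F.
Little-endian: lowest address holds the least-significant byte.
Reassemble most-significant byte first: 9F 0F B7 00 → 0x9F0FB700.

0x9F0FB700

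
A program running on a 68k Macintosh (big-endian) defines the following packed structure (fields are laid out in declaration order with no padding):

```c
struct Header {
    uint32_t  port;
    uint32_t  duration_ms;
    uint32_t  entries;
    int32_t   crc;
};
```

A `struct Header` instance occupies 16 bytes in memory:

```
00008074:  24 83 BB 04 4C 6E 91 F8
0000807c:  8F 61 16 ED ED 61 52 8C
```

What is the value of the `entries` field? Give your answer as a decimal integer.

2405504749

`entries` follows `port` (4 B), `duration_ms` (4 B), so it starts at offset 4 + 4 = 8 and occupies 4 bytes.
Bytes at offsets 8..11: 8F 61 16 ED.
Big-endian stores the most-significant byte at the lowest address.
The bytes are already most-significant first: 0x8F6116ED.
0x8F6116ED = 2405504749.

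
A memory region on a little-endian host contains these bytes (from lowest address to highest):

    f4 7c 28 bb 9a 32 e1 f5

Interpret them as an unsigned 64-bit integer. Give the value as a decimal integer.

In little-endian order the low byte comes first in memory.
Reassemble most-significant byte first: F5 E1 32 9A BB 28 7C F4 → 0xF5E1329ABB287CF4.
0xF5E1329ABB287CF4 = 17717498049198587124.

17717498049198587124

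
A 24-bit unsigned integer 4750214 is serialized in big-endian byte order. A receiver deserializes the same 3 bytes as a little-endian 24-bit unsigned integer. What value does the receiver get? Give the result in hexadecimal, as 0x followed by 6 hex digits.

4750214 in 24-bit hexadecimal is 0x487B86.
Stored big-endian, the bytes at ascending addresses are 48 7B 86.
Read back as little-endian, the first byte is least significant, giving 0x867B48.

0x867B48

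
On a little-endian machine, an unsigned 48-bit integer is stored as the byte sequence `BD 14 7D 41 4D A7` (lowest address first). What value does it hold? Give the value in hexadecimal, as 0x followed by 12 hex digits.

Little-endian stores the least-significant byte at the lowest address.
Reassemble most-significant byte first: A7 4D 41 7D 14 BD → 0xA74D417D14BD.

0xA74D417D14BD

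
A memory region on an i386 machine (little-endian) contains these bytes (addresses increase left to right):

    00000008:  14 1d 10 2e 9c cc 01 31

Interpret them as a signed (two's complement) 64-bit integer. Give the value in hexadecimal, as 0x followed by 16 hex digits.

0x3101CC9C2E101D14

Little-endian stores the least-significant byte at the lowest address.
Reassemble most-significant byte first: 31 01 CC 9C 2E 10 1D 14 → 0x3101CC9C2E101D14.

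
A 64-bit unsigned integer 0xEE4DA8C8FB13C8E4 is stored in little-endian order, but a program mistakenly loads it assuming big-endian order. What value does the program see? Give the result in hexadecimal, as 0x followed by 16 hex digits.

0xE4C813FBC8A84DEE

Stored little-endian, the bytes at ascending addresses are E4 C8 13 FB C8 A8 4D EE.
Read back as big-endian, the last byte is least significant, giving 0xE4C813FBC8A84DEE.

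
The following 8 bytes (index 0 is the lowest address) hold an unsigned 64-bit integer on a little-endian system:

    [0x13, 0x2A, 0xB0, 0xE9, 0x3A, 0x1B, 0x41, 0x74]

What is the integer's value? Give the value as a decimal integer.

In little-endian order the low byte comes first in memory.
Reassemble most-significant byte first: 74 41 1B 3A E9 B0 2A 13 → 0x74411B3AE9B02A13.
0x74411B3AE9B02A13 = 8377006721728522771.

8377006721728522771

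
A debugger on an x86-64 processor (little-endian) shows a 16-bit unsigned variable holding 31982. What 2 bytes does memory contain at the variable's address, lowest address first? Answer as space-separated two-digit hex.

EE 7C

31982 in hexadecimal, padded to 16 bits, is 0x7CEE.
Split into bytes (most-significant first): 7C EE.
Little-endian: lowest address holds the least-significant byte.
So at ascending addresses the bytes are EE 7C.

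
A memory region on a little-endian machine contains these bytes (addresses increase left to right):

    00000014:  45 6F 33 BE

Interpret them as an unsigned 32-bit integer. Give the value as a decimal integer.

In little-endian order the low byte comes first in memory.
Reassemble most-significant byte first: BE 33 6F 45 → 0xBE336F45.
0xBE336F45 = 3191041861.

3191041861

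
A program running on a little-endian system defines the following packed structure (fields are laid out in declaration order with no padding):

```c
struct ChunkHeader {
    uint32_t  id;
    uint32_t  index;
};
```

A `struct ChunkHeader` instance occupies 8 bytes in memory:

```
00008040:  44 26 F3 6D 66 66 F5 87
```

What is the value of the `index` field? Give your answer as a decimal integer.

`index` follows `id` (4 bytes), so it starts at byte offset 4 and occupies 4 bytes.
Bytes at offsets 4..7: 66 66 F5 87.
Little-endian stores the least-significant byte at the lowest address.
Reassemble most-significant byte first: 87 F5 66 66 → 0x87F56666.
0x87F56666 = 2281006694.

2281006694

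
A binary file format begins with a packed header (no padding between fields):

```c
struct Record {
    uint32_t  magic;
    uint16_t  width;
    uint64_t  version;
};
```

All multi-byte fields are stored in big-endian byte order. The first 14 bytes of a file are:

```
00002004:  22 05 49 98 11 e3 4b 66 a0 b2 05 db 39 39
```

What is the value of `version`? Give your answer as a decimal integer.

`version` follows `magic` (4 B), `width` (2 B), so it starts at offset 4 + 2 = 6 and occupies 8 bytes.
Bytes at offsets 6..13: 4B 66 A0 B2 05 DB 39 39.
In big-endian order the high byte comes first in memory.
The bytes are already most-significant first: 0x4B66A0B205DB3939.
0x4B66A0B205DB3939 = 5433206686931958073.

5433206686931958073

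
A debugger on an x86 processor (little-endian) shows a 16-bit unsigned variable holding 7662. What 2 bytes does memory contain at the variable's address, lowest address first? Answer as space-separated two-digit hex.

7662 in hexadecimal, padded to 16 bits, is 0x1DEE.
Split into bytes (most-significant first): 1D EE.
In little-endian order the low byte comes first in memory.
So at ascending addresses the bytes are EE 1D.

EE 1D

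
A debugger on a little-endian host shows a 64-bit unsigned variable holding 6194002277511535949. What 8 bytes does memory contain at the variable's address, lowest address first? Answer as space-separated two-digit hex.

6194002277511535949 in hexadecimal, padded to 64 bits, is 0x55F5844111091D4D.
Split into bytes (most-significant first): 55 F5 84 41 11 09 1D 4D.
Little-endian: lowest address holds the least-significant byte.
So at ascending addresses the bytes are 4D 1D 09 11 41 84 F5 55.

4D 1D 09 11 41 84 F5 55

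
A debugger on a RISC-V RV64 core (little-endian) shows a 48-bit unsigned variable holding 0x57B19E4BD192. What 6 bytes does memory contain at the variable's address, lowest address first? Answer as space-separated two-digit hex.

Split into bytes (most-significant first): 57 B1 9E 4B D1 92.
Little-endian stores the least-significant byte at the lowest address.
So at ascending addresses the bytes are 92 D1 4B 9E B1 57.

92 D1 4B 9E B1 57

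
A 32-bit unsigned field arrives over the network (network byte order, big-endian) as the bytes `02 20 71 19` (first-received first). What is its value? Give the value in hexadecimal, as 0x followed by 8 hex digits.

Big-endian stores the most-significant byte at the lowest address.
The bytes are already most-significant first: 0x02207119.

0x02207119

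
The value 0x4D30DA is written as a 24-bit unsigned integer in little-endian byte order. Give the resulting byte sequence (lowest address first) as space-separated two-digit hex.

Split into bytes (most-significant first): 4D 30 DA.
In little-endian order the low byte comes first in memory.
So at ascending addresses the bytes are DA 30 4D.

DA 30 4D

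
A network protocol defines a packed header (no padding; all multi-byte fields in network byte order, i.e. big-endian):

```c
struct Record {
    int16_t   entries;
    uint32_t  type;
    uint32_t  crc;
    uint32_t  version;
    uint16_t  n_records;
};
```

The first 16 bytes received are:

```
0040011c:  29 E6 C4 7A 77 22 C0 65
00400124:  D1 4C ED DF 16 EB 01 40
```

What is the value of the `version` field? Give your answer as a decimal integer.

3990820587

`version` follows `entries` (2 B), `type` (4 B), `crc` (4 B), so it starts at offset 2 + 4 + 4 = 10 and occupies 4 bytes.
Bytes at offsets 10..13: ED DF 16 EB.
Big-endian stores the most-significant byte at the lowest address.
The bytes are already most-significant first: 0xEDDF16EB.
0xEDDF16EB = 3990820587.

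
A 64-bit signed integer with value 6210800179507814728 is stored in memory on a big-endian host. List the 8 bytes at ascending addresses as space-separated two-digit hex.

56 31 31 DB 66 7E E1 48

6210800179507814728 in hexadecimal, padded to 64 bits, is 0x563131DB667EE148.
Split into bytes (most-significant first): 56 31 31 DB 66 7E E1 48.
Big-endian: lowest address holds the most-significant byte.
So the memory order matches the most-significant-first order: 56 31 31 DB 66 7E E1 48.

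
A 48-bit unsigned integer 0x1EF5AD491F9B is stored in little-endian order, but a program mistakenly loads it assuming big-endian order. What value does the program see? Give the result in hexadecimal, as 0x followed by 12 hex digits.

Stored little-endian, the bytes at ascending addresses are 9B 1F 49 AD F5 1E.
Read back as big-endian, the last byte is least significant, giving 0x9B1F49ADF51E.

0x9B1F49ADF51E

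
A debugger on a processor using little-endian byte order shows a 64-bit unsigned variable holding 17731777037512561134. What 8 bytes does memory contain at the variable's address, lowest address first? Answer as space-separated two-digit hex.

EE 51 5D C5 44 ED 13 F6

17731777037512561134 in hexadecimal, padded to 64 bits, is 0xF613ED44C55D51EE.
Split into bytes (most-significant first): F6 13 ED 44 C5 5D 51 EE.
Little-endian: lowest address holds the least-significant byte.
So at ascending addresses the bytes are EE 51 5D C5 44 ED 13 F6.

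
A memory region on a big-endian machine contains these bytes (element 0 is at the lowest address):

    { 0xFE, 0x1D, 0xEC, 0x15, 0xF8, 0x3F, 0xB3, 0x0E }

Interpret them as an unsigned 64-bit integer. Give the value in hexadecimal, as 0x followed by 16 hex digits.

0xFE1DEC15F83FB30E

Big-endian: lowest address holds the most-significant byte.
The bytes are already most-significant first: 0xFE1DEC15F83FB30E.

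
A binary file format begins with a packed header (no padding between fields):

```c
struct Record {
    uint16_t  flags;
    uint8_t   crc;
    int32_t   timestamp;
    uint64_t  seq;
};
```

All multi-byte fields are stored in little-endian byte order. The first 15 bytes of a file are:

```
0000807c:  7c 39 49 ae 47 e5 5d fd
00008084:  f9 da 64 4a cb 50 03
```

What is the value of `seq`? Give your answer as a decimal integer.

`seq` follows `flags` (2 B), `crc` (1 B), `timestamp` (4 B), so it starts at offset 2 + 1 + 4 = 7 and occupies 8 bytes.
Bytes at offsets 7..14: FD F9 DA 64 4A CB 50 03.
Little-endian stores the least-significant byte at the lowest address.
Reassemble most-significant byte first: 03 50 CB 4A 64 DA F9 FD → 0x0350CB4A64DAF9FD.
0x0350CB4A64DAF9FD = 238914300630727165.

238914300630727165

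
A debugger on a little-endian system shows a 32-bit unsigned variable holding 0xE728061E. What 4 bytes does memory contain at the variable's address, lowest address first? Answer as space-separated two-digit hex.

Split into bytes (most-significant first): E7 28 06 1E.
Little-endian stores the least-significant byte at the lowest address.
So at ascending addresses the bytes are 1E 06 28 E7.

1E 06 28 E7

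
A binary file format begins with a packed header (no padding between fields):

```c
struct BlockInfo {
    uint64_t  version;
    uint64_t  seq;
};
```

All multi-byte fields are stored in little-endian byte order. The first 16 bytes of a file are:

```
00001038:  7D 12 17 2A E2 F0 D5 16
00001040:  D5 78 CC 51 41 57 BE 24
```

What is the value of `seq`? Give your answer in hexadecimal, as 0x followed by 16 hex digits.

`seq` follows `version` (8 bytes), so it starts at byte offset 8 and occupies 8 bytes.
Bytes at offsets 8..15: D5 78 CC 51 41 57 BE 24.
Little-endian: lowest address holds the least-significant byte.
Reassemble most-significant byte first: 24 BE 57 41 51 CC 78 D5 → 0x24BE574151CC78D5.

0x24BE574151CC78D5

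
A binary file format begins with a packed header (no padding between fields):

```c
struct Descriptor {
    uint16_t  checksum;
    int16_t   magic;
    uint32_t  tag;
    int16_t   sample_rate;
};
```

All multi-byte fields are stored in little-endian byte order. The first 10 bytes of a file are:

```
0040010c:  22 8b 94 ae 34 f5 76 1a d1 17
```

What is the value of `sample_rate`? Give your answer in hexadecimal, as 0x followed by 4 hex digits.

0x17D1

`sample_rate` follows `checksum` (2 B), `magic` (2 B), `tag` (4 B), so it starts at offset 2 + 2 + 4 = 8 and occupies 2 bytes.
Bytes at offsets 8..9: D1 17.
Little-endian: lowest address holds the least-significant byte.
Reassemble most-significant byte first: 17 D1 → 0x17D1.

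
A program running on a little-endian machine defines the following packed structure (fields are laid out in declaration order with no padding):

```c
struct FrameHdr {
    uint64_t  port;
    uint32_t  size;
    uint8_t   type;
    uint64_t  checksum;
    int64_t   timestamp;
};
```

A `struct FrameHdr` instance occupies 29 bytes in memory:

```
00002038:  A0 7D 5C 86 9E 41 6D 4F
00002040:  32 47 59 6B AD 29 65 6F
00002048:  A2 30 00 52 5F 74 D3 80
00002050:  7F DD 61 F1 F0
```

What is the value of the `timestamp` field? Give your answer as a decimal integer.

`timestamp` follows `port` (8 B), `size` (4 B), `type` (1 B), `checksum` (8 B), so it starts at offset 8 + 4 + 1 + 8 = 21 and occupies 8 bytes.
Bytes at offsets 21..28: 74 D3 80 7F DD 61 F1 F0.
Little-endian: lowest address holds the least-significant byte.
Reassemble most-significant byte first: F0 F1 61 DD 7F 80 D3 74 → 0xF0F161DD7F80D374.
Top bit is set, so as a signed 64-bit value this is 0xF0F161DD7F80D374 − 2^64 = -1084978431264763020.

-1084978431264763020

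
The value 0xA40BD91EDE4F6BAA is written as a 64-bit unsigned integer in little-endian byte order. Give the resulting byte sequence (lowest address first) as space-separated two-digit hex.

Split into bytes (most-significant first): A4 0B D9 1E DE 4F 6B AA.
Little-endian stores the least-significant byte at the lowest address.
So at ascending addresses the bytes are AA 6B 4F DE 1E D9 0B A4.

AA 6B 4F DE 1E D9 0B A4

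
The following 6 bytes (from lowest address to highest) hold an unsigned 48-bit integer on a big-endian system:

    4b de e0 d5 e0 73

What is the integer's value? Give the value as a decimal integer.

83420626935923

Big-endian: lowest address holds the most-significant byte.
The bytes are already most-significant first: 0x4BDEE0D5E073.
0x4BDEE0D5E073 = 83420626935923.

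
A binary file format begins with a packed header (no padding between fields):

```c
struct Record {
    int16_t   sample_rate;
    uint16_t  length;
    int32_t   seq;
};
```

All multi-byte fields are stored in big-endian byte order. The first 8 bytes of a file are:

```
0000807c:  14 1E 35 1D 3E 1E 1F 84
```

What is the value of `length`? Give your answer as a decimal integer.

13597

`length` follows `sample_rate` (2 bytes), so it starts at byte offset 2 and occupies 2 bytes.
Bytes at offsets 2..3: 35 1D.
Big-endian: lowest address holds the most-significant byte.
The bytes are already most-significant first: 0x351D.
0x351D = 13597.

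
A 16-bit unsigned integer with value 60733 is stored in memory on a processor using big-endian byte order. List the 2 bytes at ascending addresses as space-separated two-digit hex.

60733 in hexadecimal, padded to 16 bits, is 0xED3D.
Split into bytes (most-significant first): ED 3D.
In big-endian order the high byte comes first in memory.
So the memory order matches the most-significant-first order: ED 3D.

ED 3D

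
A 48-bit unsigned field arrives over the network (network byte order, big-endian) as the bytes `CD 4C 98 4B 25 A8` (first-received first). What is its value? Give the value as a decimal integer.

In big-endian order the high byte comes first in memory.
The bytes are already most-significant first: 0xCD4C984B25A8.
0xCD4C984B25A8 = 225728856270248.

225728856270248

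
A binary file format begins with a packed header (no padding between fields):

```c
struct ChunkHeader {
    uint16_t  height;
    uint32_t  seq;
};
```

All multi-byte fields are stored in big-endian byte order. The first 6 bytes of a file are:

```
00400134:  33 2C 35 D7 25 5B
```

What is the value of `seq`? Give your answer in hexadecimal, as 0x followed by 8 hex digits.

`seq` follows `height` (2 bytes), so it starts at byte offset 2 and occupies 4 bytes.
Bytes at offsets 2..5: 35 D7 25 5B.
In big-endian order the high byte comes first in memory.
The bytes are already most-significant first: 0x35D7255B.

0x35D7255B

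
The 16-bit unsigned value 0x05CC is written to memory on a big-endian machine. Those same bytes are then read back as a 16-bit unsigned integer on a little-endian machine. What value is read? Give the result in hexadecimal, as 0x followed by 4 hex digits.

Stored big-endian, the bytes at ascending addresses are 05 CC.
Read back as little-endian, the first byte is least significant, giving 0xCC05.

0xCC05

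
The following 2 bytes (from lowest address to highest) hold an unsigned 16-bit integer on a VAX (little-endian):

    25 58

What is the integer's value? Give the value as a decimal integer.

22565

Little-endian stores the least-significant byte at the lowest address.
Reassemble most-significant byte first: 58 25 → 0x5825.
0x5825 = 22565.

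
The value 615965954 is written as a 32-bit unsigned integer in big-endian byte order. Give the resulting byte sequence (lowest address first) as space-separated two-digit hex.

615965954 in hexadecimal, padded to 32 bits, is 0x24B6E502.
Split into bytes (most-significant first): 24 B6 E5 02.
Big-endian: lowest address holds the most-significant byte.
So the memory order matches the most-significant-first order: 24 B6 E5 02.

24 B6 E5 02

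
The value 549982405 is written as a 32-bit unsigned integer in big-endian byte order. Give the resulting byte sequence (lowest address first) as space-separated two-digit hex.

20 C8 10 C5

549982405 in hexadecimal, padded to 32 bits, is 0x20C810C5.
Split into bytes (most-significant first): 20 C8 10 C5.
Big-endian: lowest address holds the most-significant byte.
So the memory order matches the most-significant-first order: 20 C8 10 C5.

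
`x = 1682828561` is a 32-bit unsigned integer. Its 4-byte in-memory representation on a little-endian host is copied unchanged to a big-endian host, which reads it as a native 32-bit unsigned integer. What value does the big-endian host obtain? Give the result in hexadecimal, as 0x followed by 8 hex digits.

0x11ED4D64

1682828561 in 32-bit hexadecimal is 0x644DED11.
Stored little-endian, the bytes at ascending addresses are 11 ED 4D 64.
Read back as big-endian, the last byte is least significant, giving 0x11ED4D64.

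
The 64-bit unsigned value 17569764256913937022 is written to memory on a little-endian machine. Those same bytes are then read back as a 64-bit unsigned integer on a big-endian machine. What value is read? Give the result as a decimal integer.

9138566466639484147

17569764256913937022 in 64-bit hexadecimal is 0xF3D45780C8B5D27E.
Stored little-endian, the bytes at ascending addresses are 7E D2 B5 C8 80 57 D4 F3.
Read back as big-endian, the last byte is least significant, giving 0x7ED2B5C88057D4F3.
0x7ED2B5C88057D4F3 = 9138566466639484147.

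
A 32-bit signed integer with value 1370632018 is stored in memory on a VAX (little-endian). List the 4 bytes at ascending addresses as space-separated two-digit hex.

52 2F B2 51

1370632018 in hexadecimal, padded to 32 bits, is 0x51B22F52.
Split into bytes (most-significant first): 51 B2 2F 52.
Little-endian stores the least-significant byte at the lowest address.
So at ascending addresses the bytes are 52 2F B2 51.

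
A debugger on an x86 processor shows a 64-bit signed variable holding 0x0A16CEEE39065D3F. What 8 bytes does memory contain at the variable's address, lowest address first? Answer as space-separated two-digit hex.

Split into bytes (most-significant first): 0A 16 CE EE 39 06 5D 3F.
Little-endian stores the least-significant byte at the lowest address.
So at ascending addresses the bytes are 3F 5D 06 39 EE CE 16 0A.

3F 5D 06 39 EE CE 16 0A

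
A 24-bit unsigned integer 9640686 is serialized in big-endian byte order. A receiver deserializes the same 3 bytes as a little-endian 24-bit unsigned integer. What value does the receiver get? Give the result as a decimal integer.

9640686 in 24-bit hexadecimal is 0x931AEE.
Stored big-endian, the bytes at ascending addresses are 93 1A EE.
Read back as little-endian, the first byte is least significant, giving 0xEE1A93.
0xEE1A93 = 15604371.

15604371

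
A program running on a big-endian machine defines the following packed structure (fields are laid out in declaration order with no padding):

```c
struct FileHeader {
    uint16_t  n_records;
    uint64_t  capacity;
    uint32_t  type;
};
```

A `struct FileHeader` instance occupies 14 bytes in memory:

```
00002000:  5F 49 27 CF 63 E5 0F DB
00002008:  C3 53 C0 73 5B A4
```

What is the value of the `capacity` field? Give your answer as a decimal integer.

2868621323123016531

`capacity` follows `n_records` (2 bytes), so it starts at byte offset 2 and occupies 8 bytes.
Bytes at offsets 2..9: 27 CF 63 E5 0F DB C3 53.
Big-endian stores the most-significant byte at the lowest address.
The bytes are already most-significant first: 0x27CF63E50FDBC353.
0x27CF63E50FDBC353 = 2868621323123016531.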